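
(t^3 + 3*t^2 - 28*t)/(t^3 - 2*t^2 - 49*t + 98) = t*(t - 4)/(t^2 - 9*t + 14)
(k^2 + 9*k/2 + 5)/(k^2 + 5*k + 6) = (k + 5/2)/(k + 3)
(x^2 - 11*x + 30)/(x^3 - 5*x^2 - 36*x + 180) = 1/(x + 6)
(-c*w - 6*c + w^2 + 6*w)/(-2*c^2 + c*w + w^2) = (w + 6)/(2*c + w)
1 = 1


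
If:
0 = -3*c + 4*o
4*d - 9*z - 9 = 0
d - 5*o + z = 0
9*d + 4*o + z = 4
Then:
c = -80/1431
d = 29/53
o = -20/477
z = -361/477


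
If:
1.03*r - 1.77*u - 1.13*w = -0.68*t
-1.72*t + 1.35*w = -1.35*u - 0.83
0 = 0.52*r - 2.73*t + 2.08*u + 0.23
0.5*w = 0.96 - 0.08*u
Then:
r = 6.99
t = 5.68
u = 5.59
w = 1.02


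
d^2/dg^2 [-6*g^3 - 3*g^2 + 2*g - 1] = -36*g - 6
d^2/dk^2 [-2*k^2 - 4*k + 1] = -4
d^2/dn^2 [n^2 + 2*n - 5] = 2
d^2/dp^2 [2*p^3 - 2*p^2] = 12*p - 4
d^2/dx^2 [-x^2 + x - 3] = -2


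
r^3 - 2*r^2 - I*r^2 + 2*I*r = r*(r - 2)*(r - I)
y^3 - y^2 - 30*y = y*(y - 6)*(y + 5)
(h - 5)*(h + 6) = h^2 + h - 30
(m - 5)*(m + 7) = m^2 + 2*m - 35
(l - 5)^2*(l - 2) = l^3 - 12*l^2 + 45*l - 50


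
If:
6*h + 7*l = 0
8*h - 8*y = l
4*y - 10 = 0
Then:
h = 70/31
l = -60/31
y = 5/2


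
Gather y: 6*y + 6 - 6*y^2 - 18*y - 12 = -6*y^2 - 12*y - 6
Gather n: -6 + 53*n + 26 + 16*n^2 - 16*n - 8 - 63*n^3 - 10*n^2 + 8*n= -63*n^3 + 6*n^2 + 45*n + 12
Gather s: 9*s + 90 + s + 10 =10*s + 100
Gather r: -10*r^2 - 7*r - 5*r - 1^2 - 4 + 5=-10*r^2 - 12*r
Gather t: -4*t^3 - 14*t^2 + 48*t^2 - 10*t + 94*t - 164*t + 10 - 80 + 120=-4*t^3 + 34*t^2 - 80*t + 50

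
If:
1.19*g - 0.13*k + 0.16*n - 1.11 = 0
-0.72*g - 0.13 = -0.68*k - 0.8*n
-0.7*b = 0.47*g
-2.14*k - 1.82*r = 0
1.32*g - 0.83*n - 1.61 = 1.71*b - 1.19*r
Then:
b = -0.41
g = 0.62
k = -0.99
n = 1.56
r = 1.16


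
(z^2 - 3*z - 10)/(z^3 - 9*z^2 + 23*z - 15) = (z + 2)/(z^2 - 4*z + 3)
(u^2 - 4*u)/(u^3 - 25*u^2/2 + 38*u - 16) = 2*u/(2*u^2 - 17*u + 8)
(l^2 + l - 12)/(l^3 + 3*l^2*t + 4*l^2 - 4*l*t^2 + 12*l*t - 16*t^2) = (3 - l)/(-l^2 - 3*l*t + 4*t^2)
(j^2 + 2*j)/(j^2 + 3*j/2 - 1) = 2*j/(2*j - 1)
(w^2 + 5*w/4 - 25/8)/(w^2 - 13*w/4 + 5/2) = (w + 5/2)/(w - 2)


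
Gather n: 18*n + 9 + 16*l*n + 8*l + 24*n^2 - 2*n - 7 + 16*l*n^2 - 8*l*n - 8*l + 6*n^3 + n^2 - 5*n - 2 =6*n^3 + n^2*(16*l + 25) + n*(8*l + 11)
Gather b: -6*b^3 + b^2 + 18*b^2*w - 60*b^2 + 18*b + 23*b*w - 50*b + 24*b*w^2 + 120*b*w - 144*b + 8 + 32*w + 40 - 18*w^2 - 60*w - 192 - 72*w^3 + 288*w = -6*b^3 + b^2*(18*w - 59) + b*(24*w^2 + 143*w - 176) - 72*w^3 - 18*w^2 + 260*w - 144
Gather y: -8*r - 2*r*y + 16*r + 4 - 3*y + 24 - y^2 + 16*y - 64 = 8*r - y^2 + y*(13 - 2*r) - 36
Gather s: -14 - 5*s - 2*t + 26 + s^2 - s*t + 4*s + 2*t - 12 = s^2 + s*(-t - 1)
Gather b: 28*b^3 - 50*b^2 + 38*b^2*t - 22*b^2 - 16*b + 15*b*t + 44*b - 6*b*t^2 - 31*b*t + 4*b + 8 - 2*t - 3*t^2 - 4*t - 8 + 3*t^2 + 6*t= 28*b^3 + b^2*(38*t - 72) + b*(-6*t^2 - 16*t + 32)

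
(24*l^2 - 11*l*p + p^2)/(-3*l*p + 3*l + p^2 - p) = (-8*l + p)/(p - 1)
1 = 1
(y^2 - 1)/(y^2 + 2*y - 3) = (y + 1)/(y + 3)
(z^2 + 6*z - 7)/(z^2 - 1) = (z + 7)/(z + 1)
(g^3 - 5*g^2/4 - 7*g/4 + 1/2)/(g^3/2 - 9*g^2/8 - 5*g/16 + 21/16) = 4*(4*g^2 - 9*g + 2)/(8*g^2 - 26*g + 21)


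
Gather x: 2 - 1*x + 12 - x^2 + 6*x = -x^2 + 5*x + 14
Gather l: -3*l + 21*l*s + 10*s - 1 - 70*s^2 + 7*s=l*(21*s - 3) - 70*s^2 + 17*s - 1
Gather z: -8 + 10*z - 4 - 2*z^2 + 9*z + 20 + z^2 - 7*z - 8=-z^2 + 12*z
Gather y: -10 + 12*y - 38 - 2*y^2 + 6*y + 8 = -2*y^2 + 18*y - 40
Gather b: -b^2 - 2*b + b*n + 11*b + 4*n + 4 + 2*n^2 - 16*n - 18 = -b^2 + b*(n + 9) + 2*n^2 - 12*n - 14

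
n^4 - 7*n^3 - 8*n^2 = n^2*(n - 8)*(n + 1)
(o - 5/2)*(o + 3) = o^2 + o/2 - 15/2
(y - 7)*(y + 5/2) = y^2 - 9*y/2 - 35/2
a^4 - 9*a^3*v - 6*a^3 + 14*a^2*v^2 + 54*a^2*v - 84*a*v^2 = a*(a - 6)*(a - 7*v)*(a - 2*v)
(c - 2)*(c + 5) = c^2 + 3*c - 10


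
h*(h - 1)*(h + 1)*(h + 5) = h^4 + 5*h^3 - h^2 - 5*h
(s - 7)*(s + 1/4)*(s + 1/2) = s^3 - 25*s^2/4 - 41*s/8 - 7/8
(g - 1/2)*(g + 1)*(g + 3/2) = g^3 + 2*g^2 + g/4 - 3/4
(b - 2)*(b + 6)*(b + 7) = b^3 + 11*b^2 + 16*b - 84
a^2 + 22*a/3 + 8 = (a + 4/3)*(a + 6)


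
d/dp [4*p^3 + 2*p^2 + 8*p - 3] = 12*p^2 + 4*p + 8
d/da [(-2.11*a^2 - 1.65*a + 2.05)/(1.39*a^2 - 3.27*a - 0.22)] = (9.1932*a^2 - 4.7706*a + 7.0665)/(1.9321*a^4 - 9.0906*a^3 + 10.0813*a^2 + 1.4388*a + 0.0484)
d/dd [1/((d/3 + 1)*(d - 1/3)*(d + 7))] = 9*(-9*d^2 - 58*d - 53)/(9*d^6 + 174*d^5 + 1159*d^4 + 2948*d^3 + 1591*d^2 - 2226*d + 441)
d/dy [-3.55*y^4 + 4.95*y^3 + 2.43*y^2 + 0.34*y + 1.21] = -14.2*y^3 + 14.85*y^2 + 4.86*y + 0.34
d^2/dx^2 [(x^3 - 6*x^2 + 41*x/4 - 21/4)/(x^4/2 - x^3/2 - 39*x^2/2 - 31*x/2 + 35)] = (4*x^6 - 60*x^5 + 594*x^4 + 1180*x^3 - 10857*x^2 + 4410*x + 106141)/(x^9 - 117*x^7 - 210*x^6 + 4563*x^5 + 16380*x^4 - 44619*x^3 - 319410*x^2 - 573300*x - 343000)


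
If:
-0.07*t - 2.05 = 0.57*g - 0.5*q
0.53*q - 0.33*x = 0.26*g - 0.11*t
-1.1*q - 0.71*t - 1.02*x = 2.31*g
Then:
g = 2.91487050960735 - 1.31719298245614*x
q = 5.0088276246171 - 0.906198830409357*x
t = 4.25286549707602*x - 17.2437482595377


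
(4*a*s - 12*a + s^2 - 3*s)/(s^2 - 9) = (4*a + s)/(s + 3)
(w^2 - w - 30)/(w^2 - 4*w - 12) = (w + 5)/(w + 2)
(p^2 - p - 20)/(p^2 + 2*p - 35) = (p + 4)/(p + 7)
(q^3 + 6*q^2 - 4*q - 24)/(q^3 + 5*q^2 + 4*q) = (q^3 + 6*q^2 - 4*q - 24)/(q*(q^2 + 5*q + 4))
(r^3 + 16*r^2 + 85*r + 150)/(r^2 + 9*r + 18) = (r^2 + 10*r + 25)/(r + 3)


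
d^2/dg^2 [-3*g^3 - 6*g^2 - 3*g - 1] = -18*g - 12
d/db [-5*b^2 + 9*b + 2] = 9 - 10*b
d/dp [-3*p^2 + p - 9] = 1 - 6*p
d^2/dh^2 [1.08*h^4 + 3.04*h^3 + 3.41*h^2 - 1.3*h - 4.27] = 12.96*h^2 + 18.24*h + 6.82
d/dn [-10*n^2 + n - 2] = 1 - 20*n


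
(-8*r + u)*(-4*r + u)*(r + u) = 32*r^3 + 20*r^2*u - 11*r*u^2 + u^3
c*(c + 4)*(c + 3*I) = c^3 + 4*c^2 + 3*I*c^2 + 12*I*c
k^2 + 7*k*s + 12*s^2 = (k + 3*s)*(k + 4*s)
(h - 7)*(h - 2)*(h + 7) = h^3 - 2*h^2 - 49*h + 98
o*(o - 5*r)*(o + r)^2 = o^4 - 3*o^3*r - 9*o^2*r^2 - 5*o*r^3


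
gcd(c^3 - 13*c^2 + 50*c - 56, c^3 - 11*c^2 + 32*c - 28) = c^2 - 9*c + 14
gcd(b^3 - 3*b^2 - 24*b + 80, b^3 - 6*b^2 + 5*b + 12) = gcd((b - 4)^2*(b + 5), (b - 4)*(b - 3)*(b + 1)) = b - 4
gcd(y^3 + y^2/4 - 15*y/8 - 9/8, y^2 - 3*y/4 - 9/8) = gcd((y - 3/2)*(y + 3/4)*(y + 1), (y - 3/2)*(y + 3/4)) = y^2 - 3*y/4 - 9/8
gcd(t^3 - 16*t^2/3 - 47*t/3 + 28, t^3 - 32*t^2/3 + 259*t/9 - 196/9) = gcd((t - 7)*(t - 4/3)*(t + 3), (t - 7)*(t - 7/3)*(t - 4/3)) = t^2 - 25*t/3 + 28/3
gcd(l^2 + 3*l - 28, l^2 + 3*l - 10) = 1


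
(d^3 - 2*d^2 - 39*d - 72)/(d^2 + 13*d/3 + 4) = 3*(d^2 - 5*d - 24)/(3*d + 4)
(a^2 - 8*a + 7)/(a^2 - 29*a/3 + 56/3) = 3*(a - 1)/(3*a - 8)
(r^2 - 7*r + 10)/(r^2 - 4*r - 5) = (r - 2)/(r + 1)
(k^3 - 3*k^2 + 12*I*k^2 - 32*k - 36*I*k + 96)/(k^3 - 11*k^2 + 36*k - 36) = (k^2 + 12*I*k - 32)/(k^2 - 8*k + 12)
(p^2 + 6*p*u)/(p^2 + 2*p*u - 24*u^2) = p/(p - 4*u)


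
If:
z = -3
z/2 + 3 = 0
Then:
No Solution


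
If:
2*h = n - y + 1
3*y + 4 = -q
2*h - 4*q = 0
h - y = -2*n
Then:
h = 20/29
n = -31/29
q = 10/29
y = -42/29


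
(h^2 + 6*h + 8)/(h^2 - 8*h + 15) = (h^2 + 6*h + 8)/(h^2 - 8*h + 15)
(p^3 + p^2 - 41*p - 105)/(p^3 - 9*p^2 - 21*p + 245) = (p + 3)/(p - 7)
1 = 1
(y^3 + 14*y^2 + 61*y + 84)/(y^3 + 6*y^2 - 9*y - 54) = (y^2 + 11*y + 28)/(y^2 + 3*y - 18)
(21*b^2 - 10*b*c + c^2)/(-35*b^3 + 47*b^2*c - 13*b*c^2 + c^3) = (-3*b + c)/(5*b^2 - 6*b*c + c^2)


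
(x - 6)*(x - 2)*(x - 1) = x^3 - 9*x^2 + 20*x - 12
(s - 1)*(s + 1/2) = s^2 - s/2 - 1/2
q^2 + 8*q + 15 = (q + 3)*(q + 5)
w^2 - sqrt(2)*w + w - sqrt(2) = (w + 1)*(w - sqrt(2))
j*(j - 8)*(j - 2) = j^3 - 10*j^2 + 16*j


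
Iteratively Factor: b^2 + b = (b)*(b + 1)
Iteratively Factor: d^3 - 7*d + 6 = (d - 1)*(d^2 + d - 6) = (d - 2)*(d - 1)*(d + 3)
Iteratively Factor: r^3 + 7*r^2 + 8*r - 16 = (r + 4)*(r^2 + 3*r - 4) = (r - 1)*(r + 4)*(r + 4)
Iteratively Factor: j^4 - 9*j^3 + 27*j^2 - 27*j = (j - 3)*(j^3 - 6*j^2 + 9*j) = (j - 3)^2*(j^2 - 3*j) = j*(j - 3)^2*(j - 3)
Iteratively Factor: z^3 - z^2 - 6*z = (z + 2)*(z^2 - 3*z) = z*(z + 2)*(z - 3)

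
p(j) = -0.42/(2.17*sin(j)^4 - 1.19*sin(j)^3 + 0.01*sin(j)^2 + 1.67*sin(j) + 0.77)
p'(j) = -0.42*(-8.68*sin(j)^3*cos(j) + 3.57*sin(j)^2*cos(j) - 0.02*sin(j)*cos(j) - 1.67*cos(j))/(2.17*sin(j)^4 - 1.19*sin(j)^3 + 0.01*sin(j)^2 + 1.67*sin(j) + 0.77)^2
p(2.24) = -0.18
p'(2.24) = -0.18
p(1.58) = -0.12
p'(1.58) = -0.00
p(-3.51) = -0.31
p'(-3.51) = -0.35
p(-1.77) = -0.19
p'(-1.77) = 0.16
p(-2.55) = -1.63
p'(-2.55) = 5.01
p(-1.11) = -0.27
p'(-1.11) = -0.59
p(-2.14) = -0.36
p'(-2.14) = 1.00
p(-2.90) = -1.06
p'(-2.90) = -3.52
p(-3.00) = -0.78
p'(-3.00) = -2.25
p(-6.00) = -0.34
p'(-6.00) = 0.43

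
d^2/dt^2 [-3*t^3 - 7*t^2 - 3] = -18*t - 14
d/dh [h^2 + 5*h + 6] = 2*h + 5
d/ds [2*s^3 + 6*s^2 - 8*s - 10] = 6*s^2 + 12*s - 8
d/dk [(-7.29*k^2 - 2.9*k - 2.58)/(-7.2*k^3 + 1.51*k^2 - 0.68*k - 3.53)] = (-52.488*k^4 - 41.76*k^3 - 46.3918*k^2 + 59.259*k + 8.4826)/(51.84*k^6 - 21.744*k^5 + 12.0721*k^4 + 48.7784*k^3 - 10.1982*k^2 + 4.8008*k + 12.4609)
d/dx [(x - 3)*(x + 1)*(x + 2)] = 3*x^2 - 7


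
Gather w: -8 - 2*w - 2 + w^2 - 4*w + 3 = w^2 - 6*w - 7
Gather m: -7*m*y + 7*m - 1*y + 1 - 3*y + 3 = m*(7 - 7*y) - 4*y + 4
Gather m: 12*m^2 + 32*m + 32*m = 12*m^2 + 64*m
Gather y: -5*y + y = -4*y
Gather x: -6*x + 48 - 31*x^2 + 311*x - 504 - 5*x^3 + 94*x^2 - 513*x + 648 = -5*x^3 + 63*x^2 - 208*x + 192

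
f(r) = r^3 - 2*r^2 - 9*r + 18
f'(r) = 3*r^2 - 4*r - 9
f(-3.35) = -11.89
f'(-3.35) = 38.07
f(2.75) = -1.08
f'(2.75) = 2.69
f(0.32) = 14.95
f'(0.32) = -9.97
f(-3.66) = -24.88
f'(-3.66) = 45.83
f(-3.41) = -14.22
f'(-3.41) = 39.52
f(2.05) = -0.24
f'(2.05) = -4.59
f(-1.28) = 24.15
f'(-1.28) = 1.04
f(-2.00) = 20.00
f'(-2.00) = 11.00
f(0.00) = 18.00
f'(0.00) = -9.00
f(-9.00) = -792.00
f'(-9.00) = 270.00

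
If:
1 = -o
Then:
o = -1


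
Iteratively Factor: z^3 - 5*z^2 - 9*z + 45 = (z + 3)*(z^2 - 8*z + 15) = (z - 5)*(z + 3)*(z - 3)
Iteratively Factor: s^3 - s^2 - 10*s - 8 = (s - 4)*(s^2 + 3*s + 2) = (s - 4)*(s + 1)*(s + 2)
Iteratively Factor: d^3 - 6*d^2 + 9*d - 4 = (d - 1)*(d^2 - 5*d + 4) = (d - 1)^2*(d - 4)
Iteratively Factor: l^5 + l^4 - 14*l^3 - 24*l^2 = (l - 4)*(l^4 + 5*l^3 + 6*l^2) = (l - 4)*(l + 2)*(l^3 + 3*l^2) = l*(l - 4)*(l + 2)*(l^2 + 3*l) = l^2*(l - 4)*(l + 2)*(l + 3)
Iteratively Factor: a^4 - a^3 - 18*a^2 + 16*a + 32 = (a - 4)*(a^3 + 3*a^2 - 6*a - 8) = (a - 4)*(a + 1)*(a^2 + 2*a - 8) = (a - 4)*(a + 1)*(a + 4)*(a - 2)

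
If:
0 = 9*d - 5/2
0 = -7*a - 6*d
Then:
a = -5/21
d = 5/18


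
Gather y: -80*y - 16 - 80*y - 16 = -160*y - 32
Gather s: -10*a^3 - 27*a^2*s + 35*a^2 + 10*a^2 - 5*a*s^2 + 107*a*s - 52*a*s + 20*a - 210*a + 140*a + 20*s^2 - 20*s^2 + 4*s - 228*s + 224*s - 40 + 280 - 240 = -10*a^3 + 45*a^2 - 5*a*s^2 - 50*a + s*(-27*a^2 + 55*a)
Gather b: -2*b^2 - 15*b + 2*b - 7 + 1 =-2*b^2 - 13*b - 6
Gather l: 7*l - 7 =7*l - 7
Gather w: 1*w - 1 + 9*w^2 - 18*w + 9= 9*w^2 - 17*w + 8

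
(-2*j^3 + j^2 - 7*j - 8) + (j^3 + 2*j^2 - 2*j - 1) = -j^3 + 3*j^2 - 9*j - 9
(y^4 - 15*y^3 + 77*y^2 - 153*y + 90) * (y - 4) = y^5 - 19*y^4 + 137*y^3 - 461*y^2 + 702*y - 360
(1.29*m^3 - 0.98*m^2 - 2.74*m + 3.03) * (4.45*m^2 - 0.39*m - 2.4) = 5.7405*m^5 - 4.8641*m^4 - 14.9068*m^3 + 16.9041*m^2 + 5.3943*m - 7.272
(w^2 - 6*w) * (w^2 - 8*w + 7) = w^4 - 14*w^3 + 55*w^2 - 42*w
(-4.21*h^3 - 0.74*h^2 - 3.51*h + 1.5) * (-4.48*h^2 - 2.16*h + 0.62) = 18.8608*h^5 + 12.4088*h^4 + 14.713*h^3 + 0.402799999999999*h^2 - 5.4162*h + 0.93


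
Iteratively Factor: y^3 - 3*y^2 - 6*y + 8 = (y + 2)*(y^2 - 5*y + 4) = (y - 1)*(y + 2)*(y - 4)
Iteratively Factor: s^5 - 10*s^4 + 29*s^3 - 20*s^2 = (s)*(s^4 - 10*s^3 + 29*s^2 - 20*s) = s*(s - 1)*(s^3 - 9*s^2 + 20*s) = s*(s - 5)*(s - 1)*(s^2 - 4*s) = s*(s - 5)*(s - 4)*(s - 1)*(s)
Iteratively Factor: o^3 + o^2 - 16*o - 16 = (o - 4)*(o^2 + 5*o + 4) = (o - 4)*(o + 4)*(o + 1)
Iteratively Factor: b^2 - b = (b - 1)*(b)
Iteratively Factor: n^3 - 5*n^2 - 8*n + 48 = (n + 3)*(n^2 - 8*n + 16) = (n - 4)*(n + 3)*(n - 4)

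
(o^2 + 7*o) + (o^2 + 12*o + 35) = 2*o^2 + 19*o + 35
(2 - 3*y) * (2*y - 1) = -6*y^2 + 7*y - 2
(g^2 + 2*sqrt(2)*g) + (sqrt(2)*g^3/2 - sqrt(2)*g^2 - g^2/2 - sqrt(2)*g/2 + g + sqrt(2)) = sqrt(2)*g^3/2 - sqrt(2)*g^2 + g^2/2 + g + 3*sqrt(2)*g/2 + sqrt(2)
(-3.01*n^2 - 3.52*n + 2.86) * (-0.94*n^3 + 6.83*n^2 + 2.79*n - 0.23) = 2.8294*n^5 - 17.2495*n^4 - 35.1279*n^3 + 10.4053*n^2 + 8.789*n - 0.6578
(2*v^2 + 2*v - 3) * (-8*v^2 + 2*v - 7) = -16*v^4 - 12*v^3 + 14*v^2 - 20*v + 21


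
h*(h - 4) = h^2 - 4*h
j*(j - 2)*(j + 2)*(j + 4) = j^4 + 4*j^3 - 4*j^2 - 16*j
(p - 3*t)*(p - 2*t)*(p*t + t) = p^3*t - 5*p^2*t^2 + p^2*t + 6*p*t^3 - 5*p*t^2 + 6*t^3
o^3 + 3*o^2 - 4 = (o - 1)*(o + 2)^2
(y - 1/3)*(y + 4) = y^2 + 11*y/3 - 4/3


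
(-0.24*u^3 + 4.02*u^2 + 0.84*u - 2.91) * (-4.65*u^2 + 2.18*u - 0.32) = 1.116*u^5 - 19.2162*u^4 + 4.9344*u^3 + 14.0763*u^2 - 6.6126*u + 0.9312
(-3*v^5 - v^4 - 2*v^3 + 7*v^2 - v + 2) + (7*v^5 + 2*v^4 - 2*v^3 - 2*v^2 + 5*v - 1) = 4*v^5 + v^4 - 4*v^3 + 5*v^2 + 4*v + 1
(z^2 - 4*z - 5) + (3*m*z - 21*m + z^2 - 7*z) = 3*m*z - 21*m + 2*z^2 - 11*z - 5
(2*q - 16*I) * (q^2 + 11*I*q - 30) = 2*q^3 + 6*I*q^2 + 116*q + 480*I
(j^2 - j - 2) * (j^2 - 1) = j^4 - j^3 - 3*j^2 + j + 2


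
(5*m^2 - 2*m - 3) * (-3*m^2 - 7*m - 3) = -15*m^4 - 29*m^3 + 8*m^2 + 27*m + 9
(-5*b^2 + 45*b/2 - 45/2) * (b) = -5*b^3 + 45*b^2/2 - 45*b/2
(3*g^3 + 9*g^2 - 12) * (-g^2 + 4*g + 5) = -3*g^5 + 3*g^4 + 51*g^3 + 57*g^2 - 48*g - 60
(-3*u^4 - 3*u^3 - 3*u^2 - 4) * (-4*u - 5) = 12*u^5 + 27*u^4 + 27*u^3 + 15*u^2 + 16*u + 20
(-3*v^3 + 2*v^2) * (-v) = 3*v^4 - 2*v^3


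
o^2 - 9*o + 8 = (o - 8)*(o - 1)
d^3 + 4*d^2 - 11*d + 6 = (d - 1)^2*(d + 6)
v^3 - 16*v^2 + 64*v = v*(v - 8)^2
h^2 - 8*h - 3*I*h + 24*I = (h - 8)*(h - 3*I)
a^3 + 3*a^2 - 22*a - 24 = (a - 4)*(a + 1)*(a + 6)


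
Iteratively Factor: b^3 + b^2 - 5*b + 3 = (b - 1)*(b^2 + 2*b - 3) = (b - 1)*(b + 3)*(b - 1)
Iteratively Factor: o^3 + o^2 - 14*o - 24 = (o + 2)*(o^2 - o - 12) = (o - 4)*(o + 2)*(o + 3)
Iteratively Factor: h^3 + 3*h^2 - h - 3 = (h + 1)*(h^2 + 2*h - 3) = (h + 1)*(h + 3)*(h - 1)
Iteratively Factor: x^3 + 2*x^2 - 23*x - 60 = (x - 5)*(x^2 + 7*x + 12) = (x - 5)*(x + 4)*(x + 3)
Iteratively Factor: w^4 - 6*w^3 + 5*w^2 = (w)*(w^3 - 6*w^2 + 5*w) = w^2*(w^2 - 6*w + 5) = w^2*(w - 5)*(w - 1)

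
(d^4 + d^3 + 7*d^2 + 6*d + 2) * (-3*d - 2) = -3*d^5 - 5*d^4 - 23*d^3 - 32*d^2 - 18*d - 4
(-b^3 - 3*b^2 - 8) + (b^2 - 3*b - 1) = -b^3 - 2*b^2 - 3*b - 9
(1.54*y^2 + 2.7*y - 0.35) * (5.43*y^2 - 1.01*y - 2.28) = 8.3622*y^4 + 13.1056*y^3 - 8.1387*y^2 - 5.8025*y + 0.798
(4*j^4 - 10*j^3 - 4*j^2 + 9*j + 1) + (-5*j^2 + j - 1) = 4*j^4 - 10*j^3 - 9*j^2 + 10*j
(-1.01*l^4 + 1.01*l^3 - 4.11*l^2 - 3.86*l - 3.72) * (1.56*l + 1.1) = -1.5756*l^5 + 0.4646*l^4 - 5.3006*l^3 - 10.5426*l^2 - 10.0492*l - 4.092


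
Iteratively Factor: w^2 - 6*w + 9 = (w - 3)*(w - 3)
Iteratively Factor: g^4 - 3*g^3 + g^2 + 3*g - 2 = (g + 1)*(g^3 - 4*g^2 + 5*g - 2) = (g - 1)*(g + 1)*(g^2 - 3*g + 2) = (g - 2)*(g - 1)*(g + 1)*(g - 1)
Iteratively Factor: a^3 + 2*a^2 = (a)*(a^2 + 2*a) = a*(a + 2)*(a)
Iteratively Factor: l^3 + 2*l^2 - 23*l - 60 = (l + 4)*(l^2 - 2*l - 15) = (l - 5)*(l + 4)*(l + 3)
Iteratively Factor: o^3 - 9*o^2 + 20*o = (o - 5)*(o^2 - 4*o) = o*(o - 5)*(o - 4)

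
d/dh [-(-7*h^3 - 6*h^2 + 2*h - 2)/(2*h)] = 7*h + 3 - 1/h^2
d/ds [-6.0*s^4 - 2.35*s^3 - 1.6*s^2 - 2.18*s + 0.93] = -24.0*s^3 - 7.05*s^2 - 3.2*s - 2.18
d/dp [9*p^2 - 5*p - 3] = 18*p - 5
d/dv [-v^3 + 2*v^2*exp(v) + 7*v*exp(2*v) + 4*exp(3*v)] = 2*v^2*exp(v) - 3*v^2 + 14*v*exp(2*v) + 4*v*exp(v) + 12*exp(3*v) + 7*exp(2*v)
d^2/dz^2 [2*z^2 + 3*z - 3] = 4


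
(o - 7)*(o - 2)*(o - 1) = o^3 - 10*o^2 + 23*o - 14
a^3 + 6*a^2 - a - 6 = (a - 1)*(a + 1)*(a + 6)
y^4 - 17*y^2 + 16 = (y - 4)*(y - 1)*(y + 1)*(y + 4)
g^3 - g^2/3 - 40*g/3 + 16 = (g - 3)*(g - 4/3)*(g + 4)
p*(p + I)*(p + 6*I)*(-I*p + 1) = -I*p^4 + 8*p^3 + 13*I*p^2 - 6*p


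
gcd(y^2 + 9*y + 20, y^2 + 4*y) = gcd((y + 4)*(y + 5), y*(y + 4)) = y + 4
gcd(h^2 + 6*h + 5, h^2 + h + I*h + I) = h + 1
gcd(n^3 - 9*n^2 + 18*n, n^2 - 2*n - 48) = 1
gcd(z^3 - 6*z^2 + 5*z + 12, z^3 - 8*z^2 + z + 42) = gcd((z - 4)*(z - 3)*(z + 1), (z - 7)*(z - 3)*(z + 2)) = z - 3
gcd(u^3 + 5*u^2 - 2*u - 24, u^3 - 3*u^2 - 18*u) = u + 3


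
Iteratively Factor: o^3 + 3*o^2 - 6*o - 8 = (o - 2)*(o^2 + 5*o + 4) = (o - 2)*(o + 4)*(o + 1)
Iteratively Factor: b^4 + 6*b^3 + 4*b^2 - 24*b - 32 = (b + 4)*(b^3 + 2*b^2 - 4*b - 8) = (b - 2)*(b + 4)*(b^2 + 4*b + 4) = (b - 2)*(b + 2)*(b + 4)*(b + 2)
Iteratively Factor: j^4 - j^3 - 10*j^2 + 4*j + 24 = (j + 2)*(j^3 - 3*j^2 - 4*j + 12) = (j - 3)*(j + 2)*(j^2 - 4) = (j - 3)*(j - 2)*(j + 2)*(j + 2)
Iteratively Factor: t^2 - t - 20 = (t + 4)*(t - 5)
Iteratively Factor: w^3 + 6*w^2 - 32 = (w + 4)*(w^2 + 2*w - 8) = (w - 2)*(w + 4)*(w + 4)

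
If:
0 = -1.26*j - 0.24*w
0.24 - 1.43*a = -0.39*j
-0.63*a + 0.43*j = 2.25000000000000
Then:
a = 2.66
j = 9.12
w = -47.90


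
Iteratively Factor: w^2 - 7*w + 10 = (w - 5)*(w - 2)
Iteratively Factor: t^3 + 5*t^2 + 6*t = (t + 2)*(t^2 + 3*t) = t*(t + 2)*(t + 3)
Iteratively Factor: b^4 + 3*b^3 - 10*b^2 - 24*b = (b)*(b^3 + 3*b^2 - 10*b - 24) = b*(b - 3)*(b^2 + 6*b + 8) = b*(b - 3)*(b + 2)*(b + 4)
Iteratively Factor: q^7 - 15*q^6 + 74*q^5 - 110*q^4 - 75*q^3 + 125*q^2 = (q - 5)*(q^6 - 10*q^5 + 24*q^4 + 10*q^3 - 25*q^2) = q*(q - 5)*(q^5 - 10*q^4 + 24*q^3 + 10*q^2 - 25*q) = q*(q - 5)*(q + 1)*(q^4 - 11*q^3 + 35*q^2 - 25*q) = q*(q - 5)*(q - 1)*(q + 1)*(q^3 - 10*q^2 + 25*q) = q^2*(q - 5)*(q - 1)*(q + 1)*(q^2 - 10*q + 25) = q^2*(q - 5)^2*(q - 1)*(q + 1)*(q - 5)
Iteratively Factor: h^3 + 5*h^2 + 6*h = (h)*(h^2 + 5*h + 6) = h*(h + 3)*(h + 2)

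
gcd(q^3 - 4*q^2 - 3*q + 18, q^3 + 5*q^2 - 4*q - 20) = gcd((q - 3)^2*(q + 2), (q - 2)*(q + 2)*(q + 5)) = q + 2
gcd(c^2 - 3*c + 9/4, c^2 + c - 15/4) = c - 3/2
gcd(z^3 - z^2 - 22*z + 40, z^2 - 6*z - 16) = 1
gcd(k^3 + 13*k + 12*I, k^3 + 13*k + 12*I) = k^3 + 13*k + 12*I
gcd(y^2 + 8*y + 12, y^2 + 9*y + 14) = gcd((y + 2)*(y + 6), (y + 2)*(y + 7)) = y + 2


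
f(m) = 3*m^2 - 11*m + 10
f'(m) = 6*m - 11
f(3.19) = 5.44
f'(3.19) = 8.14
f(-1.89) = 41.51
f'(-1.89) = -22.34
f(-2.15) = 47.52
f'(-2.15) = -23.90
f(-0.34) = 14.09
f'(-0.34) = -13.04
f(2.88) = 3.20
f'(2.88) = 6.28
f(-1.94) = 42.63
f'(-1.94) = -22.64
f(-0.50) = 16.25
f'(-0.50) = -14.00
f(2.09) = 0.11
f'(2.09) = 1.54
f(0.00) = 10.00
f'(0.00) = -11.00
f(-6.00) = 184.00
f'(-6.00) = -47.00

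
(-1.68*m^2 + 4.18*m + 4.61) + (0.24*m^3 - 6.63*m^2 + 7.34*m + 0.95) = 0.24*m^3 - 8.31*m^2 + 11.52*m + 5.56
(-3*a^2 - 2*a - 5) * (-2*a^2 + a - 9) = 6*a^4 + a^3 + 35*a^2 + 13*a + 45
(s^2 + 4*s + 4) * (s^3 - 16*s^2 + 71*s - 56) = s^5 - 12*s^4 + 11*s^3 + 164*s^2 + 60*s - 224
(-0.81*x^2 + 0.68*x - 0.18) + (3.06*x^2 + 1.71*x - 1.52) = 2.25*x^2 + 2.39*x - 1.7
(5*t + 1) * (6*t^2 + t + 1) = 30*t^3 + 11*t^2 + 6*t + 1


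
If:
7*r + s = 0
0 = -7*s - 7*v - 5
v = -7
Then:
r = -44/49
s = 44/7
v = -7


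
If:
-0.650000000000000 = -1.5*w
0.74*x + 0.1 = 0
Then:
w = 0.43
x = -0.14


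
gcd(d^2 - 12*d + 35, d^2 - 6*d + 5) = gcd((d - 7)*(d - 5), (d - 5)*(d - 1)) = d - 5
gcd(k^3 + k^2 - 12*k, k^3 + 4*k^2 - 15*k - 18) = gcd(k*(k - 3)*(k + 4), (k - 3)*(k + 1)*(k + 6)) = k - 3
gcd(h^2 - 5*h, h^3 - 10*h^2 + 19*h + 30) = h - 5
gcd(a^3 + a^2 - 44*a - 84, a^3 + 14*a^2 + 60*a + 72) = a^2 + 8*a + 12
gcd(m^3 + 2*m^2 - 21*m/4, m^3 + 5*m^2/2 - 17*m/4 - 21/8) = m^2 + 2*m - 21/4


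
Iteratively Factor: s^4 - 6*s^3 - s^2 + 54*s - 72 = (s - 4)*(s^3 - 2*s^2 - 9*s + 18) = (s - 4)*(s - 2)*(s^2 - 9) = (s - 4)*(s - 2)*(s + 3)*(s - 3)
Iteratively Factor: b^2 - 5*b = (b - 5)*(b)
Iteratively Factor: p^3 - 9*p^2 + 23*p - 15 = (p - 3)*(p^2 - 6*p + 5) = (p - 5)*(p - 3)*(p - 1)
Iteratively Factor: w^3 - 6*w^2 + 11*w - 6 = (w - 3)*(w^2 - 3*w + 2) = (w - 3)*(w - 2)*(w - 1)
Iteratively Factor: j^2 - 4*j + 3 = (j - 3)*(j - 1)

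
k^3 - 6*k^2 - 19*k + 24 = (k - 8)*(k - 1)*(k + 3)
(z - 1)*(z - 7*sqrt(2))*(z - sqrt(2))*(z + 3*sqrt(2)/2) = z^4 - 13*sqrt(2)*z^3/2 - z^3 - 10*z^2 + 13*sqrt(2)*z^2/2 + 10*z + 21*sqrt(2)*z - 21*sqrt(2)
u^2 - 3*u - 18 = (u - 6)*(u + 3)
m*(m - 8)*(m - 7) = m^3 - 15*m^2 + 56*m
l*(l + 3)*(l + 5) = l^3 + 8*l^2 + 15*l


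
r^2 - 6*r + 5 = (r - 5)*(r - 1)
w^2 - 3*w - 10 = (w - 5)*(w + 2)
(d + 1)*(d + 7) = d^2 + 8*d + 7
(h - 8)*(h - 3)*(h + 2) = h^3 - 9*h^2 + 2*h + 48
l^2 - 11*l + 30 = (l - 6)*(l - 5)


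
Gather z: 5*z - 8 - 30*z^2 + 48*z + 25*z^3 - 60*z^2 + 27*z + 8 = 25*z^3 - 90*z^2 + 80*z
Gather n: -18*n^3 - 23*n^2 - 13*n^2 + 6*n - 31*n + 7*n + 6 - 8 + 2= -18*n^3 - 36*n^2 - 18*n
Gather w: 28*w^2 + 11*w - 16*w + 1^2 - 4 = 28*w^2 - 5*w - 3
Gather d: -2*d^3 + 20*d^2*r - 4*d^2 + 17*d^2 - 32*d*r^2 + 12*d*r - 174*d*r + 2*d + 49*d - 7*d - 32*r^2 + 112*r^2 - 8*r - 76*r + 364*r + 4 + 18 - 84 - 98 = -2*d^3 + d^2*(20*r + 13) + d*(-32*r^2 - 162*r + 44) + 80*r^2 + 280*r - 160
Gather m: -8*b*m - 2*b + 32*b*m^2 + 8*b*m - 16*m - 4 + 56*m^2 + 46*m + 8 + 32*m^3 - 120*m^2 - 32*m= -2*b + 32*m^3 + m^2*(32*b - 64) - 2*m + 4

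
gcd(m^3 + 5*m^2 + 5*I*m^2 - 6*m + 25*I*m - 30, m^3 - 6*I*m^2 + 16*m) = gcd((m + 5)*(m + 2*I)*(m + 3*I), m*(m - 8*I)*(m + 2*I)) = m + 2*I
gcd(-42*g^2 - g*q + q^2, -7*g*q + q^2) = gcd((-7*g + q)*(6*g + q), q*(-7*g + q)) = -7*g + q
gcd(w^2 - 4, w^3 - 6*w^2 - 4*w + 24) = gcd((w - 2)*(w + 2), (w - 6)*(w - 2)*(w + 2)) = w^2 - 4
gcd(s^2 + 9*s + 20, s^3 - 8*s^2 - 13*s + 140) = s + 4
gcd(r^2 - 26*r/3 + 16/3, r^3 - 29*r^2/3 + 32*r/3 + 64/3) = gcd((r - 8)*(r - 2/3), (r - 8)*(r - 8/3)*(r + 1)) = r - 8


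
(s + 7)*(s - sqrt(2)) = s^2 - sqrt(2)*s + 7*s - 7*sqrt(2)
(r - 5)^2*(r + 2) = r^3 - 8*r^2 + 5*r + 50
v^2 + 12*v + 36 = (v + 6)^2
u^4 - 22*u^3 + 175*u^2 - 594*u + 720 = (u - 8)*(u - 6)*(u - 5)*(u - 3)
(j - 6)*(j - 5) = j^2 - 11*j + 30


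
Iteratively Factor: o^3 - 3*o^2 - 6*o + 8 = (o - 4)*(o^2 + o - 2) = (o - 4)*(o + 2)*(o - 1)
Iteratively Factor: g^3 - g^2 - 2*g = (g + 1)*(g^2 - 2*g) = g*(g + 1)*(g - 2)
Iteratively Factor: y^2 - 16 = (y + 4)*(y - 4)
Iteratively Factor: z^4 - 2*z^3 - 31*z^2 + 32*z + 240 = (z - 5)*(z^3 + 3*z^2 - 16*z - 48) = (z - 5)*(z - 4)*(z^2 + 7*z + 12) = (z - 5)*(z - 4)*(z + 4)*(z + 3)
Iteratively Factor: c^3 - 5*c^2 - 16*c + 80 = (c - 5)*(c^2 - 16) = (c - 5)*(c - 4)*(c + 4)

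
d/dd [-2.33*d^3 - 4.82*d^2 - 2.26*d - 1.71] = -6.99*d^2 - 9.64*d - 2.26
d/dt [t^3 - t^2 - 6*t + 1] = 3*t^2 - 2*t - 6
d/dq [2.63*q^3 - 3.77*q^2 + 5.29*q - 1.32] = 7.89*q^2 - 7.54*q + 5.29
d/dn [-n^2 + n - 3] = 1 - 2*n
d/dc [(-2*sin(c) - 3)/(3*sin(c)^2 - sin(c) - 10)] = (6*sin(c)^2 + 18*sin(c) + 17)*cos(c)/(-3*sin(c)^2 + sin(c) + 10)^2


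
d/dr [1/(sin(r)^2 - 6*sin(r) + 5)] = 2*(3 - sin(r))*cos(r)/(sin(r)^2 - 6*sin(r) + 5)^2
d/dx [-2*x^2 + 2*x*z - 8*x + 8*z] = -4*x + 2*z - 8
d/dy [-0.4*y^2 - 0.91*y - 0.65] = -0.8*y - 0.91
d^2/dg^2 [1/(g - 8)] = 2/(g - 8)^3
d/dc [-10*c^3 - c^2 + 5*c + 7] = -30*c^2 - 2*c + 5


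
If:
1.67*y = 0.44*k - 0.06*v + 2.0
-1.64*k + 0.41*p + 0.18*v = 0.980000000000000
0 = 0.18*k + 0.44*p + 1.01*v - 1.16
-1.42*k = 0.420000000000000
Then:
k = -0.30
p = 0.84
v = 0.84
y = 1.09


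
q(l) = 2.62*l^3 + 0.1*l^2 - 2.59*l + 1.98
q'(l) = 7.86*l^2 + 0.2*l - 2.59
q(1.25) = 4.02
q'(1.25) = 9.94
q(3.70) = 126.48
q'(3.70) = 105.75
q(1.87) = 14.62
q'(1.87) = 25.27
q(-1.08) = 1.59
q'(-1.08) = 6.36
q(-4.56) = -232.56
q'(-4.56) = 159.94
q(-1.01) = 2.00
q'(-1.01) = 5.23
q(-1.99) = -13.12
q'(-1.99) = 28.14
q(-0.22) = 2.53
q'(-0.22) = -2.25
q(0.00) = 1.98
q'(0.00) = -2.59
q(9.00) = 1896.75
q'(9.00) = 635.87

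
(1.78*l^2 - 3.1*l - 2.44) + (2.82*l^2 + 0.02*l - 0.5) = 4.6*l^2 - 3.08*l - 2.94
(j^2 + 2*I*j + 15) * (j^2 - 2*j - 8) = j^4 - 2*j^3 + 2*I*j^3 + 7*j^2 - 4*I*j^2 - 30*j - 16*I*j - 120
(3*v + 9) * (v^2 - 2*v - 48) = 3*v^3 + 3*v^2 - 162*v - 432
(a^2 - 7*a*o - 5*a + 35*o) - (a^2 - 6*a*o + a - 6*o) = -a*o - 6*a + 41*o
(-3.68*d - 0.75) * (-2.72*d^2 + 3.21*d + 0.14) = 10.0096*d^3 - 9.7728*d^2 - 2.9227*d - 0.105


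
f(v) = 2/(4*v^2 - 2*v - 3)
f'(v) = 2*(2 - 8*v)/(4*v^2 - 2*v - 3)^2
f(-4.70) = 0.02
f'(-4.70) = 0.01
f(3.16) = 0.07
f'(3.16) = -0.05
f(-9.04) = 0.01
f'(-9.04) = 0.00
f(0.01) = -0.66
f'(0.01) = 0.42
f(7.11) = 0.01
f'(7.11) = -0.00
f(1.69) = 0.40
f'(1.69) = -0.91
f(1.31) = 1.61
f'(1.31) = -10.95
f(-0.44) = -1.49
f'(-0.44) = 6.10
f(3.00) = 0.07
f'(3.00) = -0.06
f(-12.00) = 0.00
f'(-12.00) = 0.00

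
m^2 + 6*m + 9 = (m + 3)^2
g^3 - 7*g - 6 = (g - 3)*(g + 1)*(g + 2)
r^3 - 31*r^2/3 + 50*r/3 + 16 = (r - 8)*(r - 3)*(r + 2/3)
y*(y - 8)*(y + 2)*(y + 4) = y^4 - 2*y^3 - 40*y^2 - 64*y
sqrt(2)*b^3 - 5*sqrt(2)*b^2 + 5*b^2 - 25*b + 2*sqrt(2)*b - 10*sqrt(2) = (b - 5)*(b + 2*sqrt(2))*(sqrt(2)*b + 1)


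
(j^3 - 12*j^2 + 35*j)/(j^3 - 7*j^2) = (j - 5)/j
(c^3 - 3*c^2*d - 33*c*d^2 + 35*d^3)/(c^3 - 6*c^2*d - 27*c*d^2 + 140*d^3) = (c - d)/(c - 4*d)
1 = 1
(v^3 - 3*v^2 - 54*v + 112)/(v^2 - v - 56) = v - 2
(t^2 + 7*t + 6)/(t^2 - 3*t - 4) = (t + 6)/(t - 4)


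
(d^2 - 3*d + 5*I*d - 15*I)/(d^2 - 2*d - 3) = (d + 5*I)/(d + 1)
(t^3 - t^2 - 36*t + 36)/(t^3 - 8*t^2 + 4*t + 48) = (t^2 + 5*t - 6)/(t^2 - 2*t - 8)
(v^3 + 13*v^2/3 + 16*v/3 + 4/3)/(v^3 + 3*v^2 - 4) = (v + 1/3)/(v - 1)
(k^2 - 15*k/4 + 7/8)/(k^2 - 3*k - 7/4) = (4*k - 1)/(2*(2*k + 1))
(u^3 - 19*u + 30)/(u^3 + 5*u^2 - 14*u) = (u^2 + 2*u - 15)/(u*(u + 7))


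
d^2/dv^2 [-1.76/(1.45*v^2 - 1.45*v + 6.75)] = (7.4008*v^2 - 7.4008*v - 1.76*(2.9*v - 1.45)*(5.8*v - 2.9) + 34.452)/(1.45*v^2 - 1.45*v + 6.75)^3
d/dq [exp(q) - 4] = exp(q)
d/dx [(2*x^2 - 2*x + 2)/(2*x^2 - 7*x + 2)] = 10*(1 - x^2)/(4*x^4 - 28*x^3 + 57*x^2 - 28*x + 4)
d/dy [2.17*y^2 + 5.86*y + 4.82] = 4.34*y + 5.86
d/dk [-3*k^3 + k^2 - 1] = k*(2 - 9*k)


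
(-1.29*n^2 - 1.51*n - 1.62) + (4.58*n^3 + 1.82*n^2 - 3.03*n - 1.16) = 4.58*n^3 + 0.53*n^2 - 4.54*n - 2.78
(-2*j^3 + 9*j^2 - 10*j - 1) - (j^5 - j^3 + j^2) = -j^5 - j^3 + 8*j^2 - 10*j - 1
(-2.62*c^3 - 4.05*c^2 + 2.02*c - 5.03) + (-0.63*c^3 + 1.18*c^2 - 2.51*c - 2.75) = -3.25*c^3 - 2.87*c^2 - 0.49*c - 7.78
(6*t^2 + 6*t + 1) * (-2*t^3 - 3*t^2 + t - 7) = -12*t^5 - 30*t^4 - 14*t^3 - 39*t^2 - 41*t - 7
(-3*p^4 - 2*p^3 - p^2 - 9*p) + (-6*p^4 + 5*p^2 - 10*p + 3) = -9*p^4 - 2*p^3 + 4*p^2 - 19*p + 3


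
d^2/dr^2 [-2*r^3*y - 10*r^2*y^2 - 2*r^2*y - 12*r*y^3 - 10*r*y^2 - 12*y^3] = 4*y*(-3*r - 5*y - 1)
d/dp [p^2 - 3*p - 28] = 2*p - 3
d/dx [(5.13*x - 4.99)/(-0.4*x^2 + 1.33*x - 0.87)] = (2.052*x^2 - 3.992*x + 2.1736)/(0.16*x^4 - 1.064*x^3 + 2.4649*x^2 - 2.3142*x + 0.7569)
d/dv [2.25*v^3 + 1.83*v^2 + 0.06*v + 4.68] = 6.75*v^2 + 3.66*v + 0.06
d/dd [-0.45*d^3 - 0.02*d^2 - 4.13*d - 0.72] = -1.35*d^2 - 0.04*d - 4.13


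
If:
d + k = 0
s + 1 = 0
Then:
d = -k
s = -1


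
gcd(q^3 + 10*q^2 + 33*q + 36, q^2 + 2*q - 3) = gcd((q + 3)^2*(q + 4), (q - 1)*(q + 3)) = q + 3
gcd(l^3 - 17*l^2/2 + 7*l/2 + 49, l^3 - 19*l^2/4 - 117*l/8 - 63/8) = l - 7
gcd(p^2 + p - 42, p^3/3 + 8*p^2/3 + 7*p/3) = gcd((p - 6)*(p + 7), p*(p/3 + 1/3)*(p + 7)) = p + 7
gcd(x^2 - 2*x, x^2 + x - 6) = x - 2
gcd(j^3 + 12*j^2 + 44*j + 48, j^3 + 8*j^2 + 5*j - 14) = j + 2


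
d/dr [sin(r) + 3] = cos(r)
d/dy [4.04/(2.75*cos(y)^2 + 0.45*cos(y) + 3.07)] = (22.22*cos(y) + 1.818)*sin(y)/(2.75*cos(y)^2 + 0.45*cos(y) + 3.07)^2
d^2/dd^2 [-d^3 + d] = -6*d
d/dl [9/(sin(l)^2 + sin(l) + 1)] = -9*(2*sin(l) + 1)*cos(l)/(sin(l)^2 + sin(l) + 1)^2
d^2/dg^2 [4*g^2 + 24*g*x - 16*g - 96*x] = 8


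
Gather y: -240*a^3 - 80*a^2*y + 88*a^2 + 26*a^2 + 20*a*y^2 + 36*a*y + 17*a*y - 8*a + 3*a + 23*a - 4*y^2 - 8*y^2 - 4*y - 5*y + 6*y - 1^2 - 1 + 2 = -240*a^3 + 114*a^2 + 18*a + y^2*(20*a - 12) + y*(-80*a^2 + 53*a - 3)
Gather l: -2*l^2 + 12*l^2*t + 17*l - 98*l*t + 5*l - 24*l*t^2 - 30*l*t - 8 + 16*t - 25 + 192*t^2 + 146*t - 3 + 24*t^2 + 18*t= l^2*(12*t - 2) + l*(-24*t^2 - 128*t + 22) + 216*t^2 + 180*t - 36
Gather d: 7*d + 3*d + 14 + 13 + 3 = 10*d + 30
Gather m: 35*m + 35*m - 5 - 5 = 70*m - 10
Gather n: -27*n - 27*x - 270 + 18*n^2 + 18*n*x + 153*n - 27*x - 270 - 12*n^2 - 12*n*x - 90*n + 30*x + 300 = 6*n^2 + n*(6*x + 36) - 24*x - 240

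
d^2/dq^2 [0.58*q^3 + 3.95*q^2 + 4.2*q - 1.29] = 3.48*q + 7.9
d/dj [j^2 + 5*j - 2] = 2*j + 5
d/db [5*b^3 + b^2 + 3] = b*(15*b + 2)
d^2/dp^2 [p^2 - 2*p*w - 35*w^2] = 2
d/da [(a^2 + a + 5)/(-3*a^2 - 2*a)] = (a^2 + 30*a + 10)/(a^2*(9*a^2 + 12*a + 4))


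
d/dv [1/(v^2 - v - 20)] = (1 - 2*v)/(-v^2 + v + 20)^2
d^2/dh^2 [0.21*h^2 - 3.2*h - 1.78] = 0.420000000000000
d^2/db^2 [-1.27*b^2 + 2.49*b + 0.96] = -2.54000000000000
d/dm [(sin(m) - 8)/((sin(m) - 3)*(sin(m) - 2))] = (16*sin(m) + cos(m)^2 - 35)*cos(m)/((sin(m) - 3)^2*(sin(m) - 2)^2)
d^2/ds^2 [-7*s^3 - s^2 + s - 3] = -42*s - 2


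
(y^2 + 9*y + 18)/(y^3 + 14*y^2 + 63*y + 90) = 1/(y + 5)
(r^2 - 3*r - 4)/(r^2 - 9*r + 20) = (r + 1)/(r - 5)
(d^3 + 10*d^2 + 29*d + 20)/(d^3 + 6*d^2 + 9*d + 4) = (d + 5)/(d + 1)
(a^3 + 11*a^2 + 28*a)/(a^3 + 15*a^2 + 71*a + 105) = a*(a + 4)/(a^2 + 8*a + 15)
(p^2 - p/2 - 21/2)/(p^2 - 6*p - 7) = (-2*p^2 + p + 21)/(2*(-p^2 + 6*p + 7))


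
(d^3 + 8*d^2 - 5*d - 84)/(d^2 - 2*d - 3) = (d^2 + 11*d + 28)/(d + 1)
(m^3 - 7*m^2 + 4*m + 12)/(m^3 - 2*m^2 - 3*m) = (m^2 - 8*m + 12)/(m*(m - 3))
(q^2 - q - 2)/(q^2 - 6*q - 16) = (-q^2 + q + 2)/(-q^2 + 6*q + 16)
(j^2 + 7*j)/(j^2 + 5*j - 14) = j/(j - 2)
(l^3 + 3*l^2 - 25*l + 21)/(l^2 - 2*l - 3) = (l^2 + 6*l - 7)/(l + 1)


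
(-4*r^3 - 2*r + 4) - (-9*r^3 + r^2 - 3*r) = 5*r^3 - r^2 + r + 4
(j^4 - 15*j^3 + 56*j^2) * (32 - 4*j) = -4*j^5 + 92*j^4 - 704*j^3 + 1792*j^2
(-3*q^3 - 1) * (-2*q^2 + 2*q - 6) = 6*q^5 - 6*q^4 + 18*q^3 + 2*q^2 - 2*q + 6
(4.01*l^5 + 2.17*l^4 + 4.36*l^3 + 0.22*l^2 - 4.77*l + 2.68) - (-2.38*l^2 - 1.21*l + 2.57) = 4.01*l^5 + 2.17*l^4 + 4.36*l^3 + 2.6*l^2 - 3.56*l + 0.11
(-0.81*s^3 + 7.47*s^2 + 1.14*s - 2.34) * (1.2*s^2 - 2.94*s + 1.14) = -0.972*s^5 + 11.3454*s^4 - 21.5172*s^3 + 2.3562*s^2 + 8.1792*s - 2.6676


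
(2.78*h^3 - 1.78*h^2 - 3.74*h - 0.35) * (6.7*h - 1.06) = 18.626*h^4 - 14.8728*h^3 - 23.1712*h^2 + 1.6194*h + 0.371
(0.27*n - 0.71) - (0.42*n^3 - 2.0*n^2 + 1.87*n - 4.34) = -0.42*n^3 + 2.0*n^2 - 1.6*n + 3.63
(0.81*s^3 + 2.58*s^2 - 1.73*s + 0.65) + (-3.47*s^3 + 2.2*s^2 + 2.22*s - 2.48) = -2.66*s^3 + 4.78*s^2 + 0.49*s - 1.83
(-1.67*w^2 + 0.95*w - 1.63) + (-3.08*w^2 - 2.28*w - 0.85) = -4.75*w^2 - 1.33*w - 2.48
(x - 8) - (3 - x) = 2*x - 11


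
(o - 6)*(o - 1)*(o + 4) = o^3 - 3*o^2 - 22*o + 24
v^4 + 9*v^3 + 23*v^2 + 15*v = v*(v + 1)*(v + 3)*(v + 5)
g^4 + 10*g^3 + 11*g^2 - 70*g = g*(g - 2)*(g + 5)*(g + 7)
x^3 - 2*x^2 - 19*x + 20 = (x - 5)*(x - 1)*(x + 4)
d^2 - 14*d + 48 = (d - 8)*(d - 6)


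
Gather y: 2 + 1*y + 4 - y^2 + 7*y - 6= -y^2 + 8*y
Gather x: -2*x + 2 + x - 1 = 1 - x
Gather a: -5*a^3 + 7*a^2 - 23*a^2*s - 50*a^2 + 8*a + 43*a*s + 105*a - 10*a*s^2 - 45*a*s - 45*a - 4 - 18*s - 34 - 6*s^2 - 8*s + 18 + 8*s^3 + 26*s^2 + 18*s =-5*a^3 + a^2*(-23*s - 43) + a*(-10*s^2 - 2*s + 68) + 8*s^3 + 20*s^2 - 8*s - 20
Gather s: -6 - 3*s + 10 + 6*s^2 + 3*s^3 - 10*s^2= 3*s^3 - 4*s^2 - 3*s + 4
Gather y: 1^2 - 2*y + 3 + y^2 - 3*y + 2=y^2 - 5*y + 6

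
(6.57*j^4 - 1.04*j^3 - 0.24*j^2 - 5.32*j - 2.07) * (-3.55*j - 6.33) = -23.3235*j^5 - 37.8961*j^4 + 7.4352*j^3 + 20.4052*j^2 + 41.0241*j + 13.1031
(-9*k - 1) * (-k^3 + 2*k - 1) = 9*k^4 + k^3 - 18*k^2 + 7*k + 1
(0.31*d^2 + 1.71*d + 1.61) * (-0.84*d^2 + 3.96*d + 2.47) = -0.2604*d^4 - 0.2088*d^3 + 6.1849*d^2 + 10.5993*d + 3.9767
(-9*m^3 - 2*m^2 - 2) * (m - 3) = -9*m^4 + 25*m^3 + 6*m^2 - 2*m + 6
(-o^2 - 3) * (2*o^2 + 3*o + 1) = -2*o^4 - 3*o^3 - 7*o^2 - 9*o - 3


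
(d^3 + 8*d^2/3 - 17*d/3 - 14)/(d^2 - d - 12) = (3*d^2 - d - 14)/(3*(d - 4))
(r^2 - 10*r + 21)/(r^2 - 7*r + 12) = (r - 7)/(r - 4)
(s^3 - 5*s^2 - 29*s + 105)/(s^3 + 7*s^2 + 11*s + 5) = (s^2 - 10*s + 21)/(s^2 + 2*s + 1)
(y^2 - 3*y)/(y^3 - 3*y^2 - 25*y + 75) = y/(y^2 - 25)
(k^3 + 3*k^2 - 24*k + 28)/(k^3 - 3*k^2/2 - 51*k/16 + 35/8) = 16*(k^2 + 5*k - 14)/(16*k^2 + 8*k - 35)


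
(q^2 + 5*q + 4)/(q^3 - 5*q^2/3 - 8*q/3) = 3*(q + 4)/(q*(3*q - 8))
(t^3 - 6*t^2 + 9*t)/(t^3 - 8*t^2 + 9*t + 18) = t*(t - 3)/(t^2 - 5*t - 6)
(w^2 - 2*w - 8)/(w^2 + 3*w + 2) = (w - 4)/(w + 1)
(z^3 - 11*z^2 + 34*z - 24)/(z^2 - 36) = (z^2 - 5*z + 4)/(z + 6)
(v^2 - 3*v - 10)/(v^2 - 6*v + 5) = (v + 2)/(v - 1)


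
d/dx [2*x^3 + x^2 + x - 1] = 6*x^2 + 2*x + 1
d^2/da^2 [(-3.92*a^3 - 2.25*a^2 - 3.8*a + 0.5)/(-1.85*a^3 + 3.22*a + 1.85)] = (5.6843418860808e-14*a^7 + 15.40125*a^6 + 218.14164*a^5 + 220.8789*a^4 + 234.370206*a^3 + 314.04564*a^2 + 70.2297*a - 40.24035)/(6.331625*a^9 - 33.06135*a^7 - 18.994875*a^6 + 57.54462*a^5 + 66.1227*a^4 - 14.391373*a^3 - 57.54462*a^2 - 33.06135*a - 6.331625)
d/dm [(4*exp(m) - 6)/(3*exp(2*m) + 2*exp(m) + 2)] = (-12*exp(2*m) + 36*exp(m) + 20)*exp(m)/(9*exp(4*m) + 12*exp(3*m) + 16*exp(2*m) + 8*exp(m) + 4)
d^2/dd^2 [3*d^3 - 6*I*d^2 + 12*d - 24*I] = 18*d - 12*I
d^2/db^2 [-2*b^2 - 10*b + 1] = -4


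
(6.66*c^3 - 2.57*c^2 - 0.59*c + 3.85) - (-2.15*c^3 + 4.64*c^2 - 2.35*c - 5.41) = 8.81*c^3 - 7.21*c^2 + 1.76*c + 9.26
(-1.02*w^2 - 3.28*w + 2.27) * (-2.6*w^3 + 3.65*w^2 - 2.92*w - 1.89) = 2.652*w^5 + 4.805*w^4 - 14.8956*w^3 + 19.7909*w^2 - 0.429200000000001*w - 4.2903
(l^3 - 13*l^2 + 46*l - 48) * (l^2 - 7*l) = l^5 - 20*l^4 + 137*l^3 - 370*l^2 + 336*l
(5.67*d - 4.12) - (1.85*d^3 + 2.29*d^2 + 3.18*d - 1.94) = -1.85*d^3 - 2.29*d^2 + 2.49*d - 2.18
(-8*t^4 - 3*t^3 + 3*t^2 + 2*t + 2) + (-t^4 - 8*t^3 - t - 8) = -9*t^4 - 11*t^3 + 3*t^2 + t - 6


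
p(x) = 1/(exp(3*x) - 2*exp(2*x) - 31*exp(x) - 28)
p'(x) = (-3*exp(3*x) + 4*exp(2*x) + 31*exp(x))/(exp(3*x) - 2*exp(2*x) - 31*exp(x) - 28)^2 = (-3*exp(2*x) + 4*exp(x) + 31)*exp(x)/(-exp(3*x) + 2*exp(2*x) + 31*exp(x) + 28)^2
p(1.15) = -0.01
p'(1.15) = 0.00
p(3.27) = 0.00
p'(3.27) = -0.00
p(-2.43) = -0.03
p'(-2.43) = 0.00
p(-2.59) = -0.03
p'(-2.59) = 0.00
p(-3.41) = -0.03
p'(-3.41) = 0.00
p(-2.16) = -0.03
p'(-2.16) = 0.00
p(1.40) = -0.01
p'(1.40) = -0.00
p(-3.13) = -0.03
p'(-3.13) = 0.00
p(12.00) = 0.00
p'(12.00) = 0.00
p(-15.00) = -0.04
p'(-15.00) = 0.00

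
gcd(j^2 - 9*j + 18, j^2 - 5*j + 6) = j - 3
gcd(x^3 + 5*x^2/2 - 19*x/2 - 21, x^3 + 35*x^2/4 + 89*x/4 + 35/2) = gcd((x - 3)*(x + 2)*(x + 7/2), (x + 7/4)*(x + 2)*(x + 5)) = x + 2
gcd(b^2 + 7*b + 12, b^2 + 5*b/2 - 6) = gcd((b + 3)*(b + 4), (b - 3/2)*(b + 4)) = b + 4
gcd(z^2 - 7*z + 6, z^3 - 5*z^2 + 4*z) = z - 1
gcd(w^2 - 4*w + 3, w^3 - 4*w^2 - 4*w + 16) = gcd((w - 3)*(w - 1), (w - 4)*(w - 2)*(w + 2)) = 1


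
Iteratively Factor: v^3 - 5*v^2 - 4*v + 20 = (v + 2)*(v^2 - 7*v + 10) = (v - 2)*(v + 2)*(v - 5)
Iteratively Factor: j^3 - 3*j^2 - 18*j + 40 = (j + 4)*(j^2 - 7*j + 10) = (j - 2)*(j + 4)*(j - 5)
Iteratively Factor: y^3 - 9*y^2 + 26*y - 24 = (y - 2)*(y^2 - 7*y + 12) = (y - 4)*(y - 2)*(y - 3)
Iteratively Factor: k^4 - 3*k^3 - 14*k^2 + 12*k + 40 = (k + 2)*(k^3 - 5*k^2 - 4*k + 20) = (k + 2)^2*(k^2 - 7*k + 10) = (k - 2)*(k + 2)^2*(k - 5)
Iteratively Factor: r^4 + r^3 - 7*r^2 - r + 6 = (r + 1)*(r^3 - 7*r + 6) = (r - 1)*(r + 1)*(r^2 + r - 6) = (r - 1)*(r + 1)*(r + 3)*(r - 2)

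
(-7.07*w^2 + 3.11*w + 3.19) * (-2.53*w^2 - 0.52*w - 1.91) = 17.8871*w^4 - 4.1919*w^3 + 3.8158*w^2 - 7.5989*w - 6.0929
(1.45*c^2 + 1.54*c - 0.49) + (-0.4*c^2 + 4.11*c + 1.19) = 1.05*c^2 + 5.65*c + 0.7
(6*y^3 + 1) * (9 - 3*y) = -18*y^4 + 54*y^3 - 3*y + 9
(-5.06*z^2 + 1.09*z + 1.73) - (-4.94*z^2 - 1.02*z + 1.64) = -0.119999999999999*z^2 + 2.11*z + 0.0900000000000001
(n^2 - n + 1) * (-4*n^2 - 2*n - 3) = -4*n^4 + 2*n^3 - 5*n^2 + n - 3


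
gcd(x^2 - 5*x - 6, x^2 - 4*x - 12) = x - 6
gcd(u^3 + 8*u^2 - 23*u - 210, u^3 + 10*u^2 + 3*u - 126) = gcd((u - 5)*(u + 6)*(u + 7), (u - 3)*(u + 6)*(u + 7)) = u^2 + 13*u + 42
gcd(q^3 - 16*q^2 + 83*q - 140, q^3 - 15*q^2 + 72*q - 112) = q^2 - 11*q + 28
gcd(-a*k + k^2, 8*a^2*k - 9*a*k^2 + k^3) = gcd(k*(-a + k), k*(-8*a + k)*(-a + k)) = a*k - k^2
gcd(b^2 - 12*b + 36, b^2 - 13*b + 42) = b - 6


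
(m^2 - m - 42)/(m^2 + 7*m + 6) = (m - 7)/(m + 1)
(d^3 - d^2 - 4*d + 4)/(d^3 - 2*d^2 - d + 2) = (d + 2)/(d + 1)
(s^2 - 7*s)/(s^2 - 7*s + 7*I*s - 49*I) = s/(s + 7*I)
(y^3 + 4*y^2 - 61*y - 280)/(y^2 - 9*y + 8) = (y^2 + 12*y + 35)/(y - 1)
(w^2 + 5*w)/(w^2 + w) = (w + 5)/(w + 1)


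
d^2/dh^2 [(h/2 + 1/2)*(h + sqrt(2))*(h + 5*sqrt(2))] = 3*h + 1 + 6*sqrt(2)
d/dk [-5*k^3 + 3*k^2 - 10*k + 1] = -15*k^2 + 6*k - 10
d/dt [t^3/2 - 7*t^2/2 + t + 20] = 3*t^2/2 - 7*t + 1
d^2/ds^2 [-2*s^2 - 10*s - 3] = -4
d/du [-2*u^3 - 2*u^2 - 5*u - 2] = -6*u^2 - 4*u - 5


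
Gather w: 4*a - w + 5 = 4*a - w + 5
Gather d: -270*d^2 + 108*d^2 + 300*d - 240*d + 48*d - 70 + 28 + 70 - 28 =-162*d^2 + 108*d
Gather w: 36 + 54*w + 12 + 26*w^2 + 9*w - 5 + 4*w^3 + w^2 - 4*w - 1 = 4*w^3 + 27*w^2 + 59*w + 42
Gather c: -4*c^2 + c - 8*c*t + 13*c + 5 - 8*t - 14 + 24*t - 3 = -4*c^2 + c*(14 - 8*t) + 16*t - 12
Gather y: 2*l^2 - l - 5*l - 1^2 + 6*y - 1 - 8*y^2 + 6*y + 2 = 2*l^2 - 6*l - 8*y^2 + 12*y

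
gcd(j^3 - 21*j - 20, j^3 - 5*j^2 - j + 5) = j^2 - 4*j - 5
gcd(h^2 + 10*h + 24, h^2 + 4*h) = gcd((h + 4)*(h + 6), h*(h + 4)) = h + 4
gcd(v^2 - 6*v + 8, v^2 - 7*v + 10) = v - 2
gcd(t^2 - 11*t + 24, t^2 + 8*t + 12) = 1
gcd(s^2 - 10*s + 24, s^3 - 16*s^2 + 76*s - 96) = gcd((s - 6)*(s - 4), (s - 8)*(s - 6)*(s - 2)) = s - 6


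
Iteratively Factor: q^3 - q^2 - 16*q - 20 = (q - 5)*(q^2 + 4*q + 4) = (q - 5)*(q + 2)*(q + 2)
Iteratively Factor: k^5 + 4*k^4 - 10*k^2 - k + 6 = (k + 3)*(k^4 + k^3 - 3*k^2 - k + 2) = (k + 1)*(k + 3)*(k^3 - 3*k + 2) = (k - 1)*(k + 1)*(k + 3)*(k^2 + k - 2) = (k - 1)*(k + 1)*(k + 2)*(k + 3)*(k - 1)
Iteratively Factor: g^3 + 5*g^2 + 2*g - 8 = (g + 4)*(g^2 + g - 2) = (g + 2)*(g + 4)*(g - 1)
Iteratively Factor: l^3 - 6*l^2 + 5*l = (l)*(l^2 - 6*l + 5) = l*(l - 5)*(l - 1)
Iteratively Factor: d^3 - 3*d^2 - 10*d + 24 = (d - 2)*(d^2 - d - 12) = (d - 4)*(d - 2)*(d + 3)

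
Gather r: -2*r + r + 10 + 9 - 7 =12 - r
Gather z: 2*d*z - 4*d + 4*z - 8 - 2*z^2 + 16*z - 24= -4*d - 2*z^2 + z*(2*d + 20) - 32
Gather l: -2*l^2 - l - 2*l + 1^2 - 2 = -2*l^2 - 3*l - 1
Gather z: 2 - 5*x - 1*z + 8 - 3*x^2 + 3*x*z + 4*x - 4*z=-3*x^2 - x + z*(3*x - 5) + 10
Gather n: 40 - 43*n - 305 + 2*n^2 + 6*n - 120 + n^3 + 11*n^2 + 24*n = n^3 + 13*n^2 - 13*n - 385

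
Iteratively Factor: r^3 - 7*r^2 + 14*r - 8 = (r - 4)*(r^2 - 3*r + 2) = (r - 4)*(r - 2)*(r - 1)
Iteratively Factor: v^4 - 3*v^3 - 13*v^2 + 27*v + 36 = (v - 3)*(v^3 - 13*v - 12) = (v - 3)*(v + 1)*(v^2 - v - 12) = (v - 3)*(v + 1)*(v + 3)*(v - 4)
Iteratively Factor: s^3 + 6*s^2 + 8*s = (s + 4)*(s^2 + 2*s) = s*(s + 4)*(s + 2)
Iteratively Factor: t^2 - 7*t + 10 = (t - 2)*(t - 5)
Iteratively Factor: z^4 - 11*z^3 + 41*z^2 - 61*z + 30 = (z - 5)*(z^3 - 6*z^2 + 11*z - 6) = (z - 5)*(z - 1)*(z^2 - 5*z + 6) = (z - 5)*(z - 2)*(z - 1)*(z - 3)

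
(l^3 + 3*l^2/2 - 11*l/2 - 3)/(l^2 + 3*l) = l - 3/2 - 1/l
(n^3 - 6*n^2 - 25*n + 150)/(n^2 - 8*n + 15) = (n^2 - n - 30)/(n - 3)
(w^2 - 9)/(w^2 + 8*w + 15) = (w - 3)/(w + 5)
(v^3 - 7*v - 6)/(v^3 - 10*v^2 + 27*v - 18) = (v^2 + 3*v + 2)/(v^2 - 7*v + 6)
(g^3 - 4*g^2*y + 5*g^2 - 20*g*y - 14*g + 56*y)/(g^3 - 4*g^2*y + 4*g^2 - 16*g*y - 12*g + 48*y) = (g + 7)/(g + 6)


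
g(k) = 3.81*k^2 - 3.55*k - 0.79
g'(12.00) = 87.89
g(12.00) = 505.25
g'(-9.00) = -72.13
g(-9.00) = 339.77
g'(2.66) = 16.72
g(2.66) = 16.73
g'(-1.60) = -15.74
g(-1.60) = 14.64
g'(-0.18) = -4.92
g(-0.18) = -0.03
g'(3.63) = 24.11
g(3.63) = 36.53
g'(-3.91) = -33.34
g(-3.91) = 71.34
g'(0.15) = -2.41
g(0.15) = -1.24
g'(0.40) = -0.50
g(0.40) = -1.60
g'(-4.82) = -40.28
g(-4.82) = 104.84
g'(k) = 7.62*k - 3.55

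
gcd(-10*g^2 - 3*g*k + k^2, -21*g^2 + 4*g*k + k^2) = 1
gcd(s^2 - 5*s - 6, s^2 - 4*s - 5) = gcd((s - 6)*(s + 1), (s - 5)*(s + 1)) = s + 1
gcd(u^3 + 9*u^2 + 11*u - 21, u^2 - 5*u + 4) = u - 1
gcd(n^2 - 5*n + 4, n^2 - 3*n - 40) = 1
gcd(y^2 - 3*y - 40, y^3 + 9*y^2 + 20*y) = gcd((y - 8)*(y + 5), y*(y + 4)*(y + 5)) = y + 5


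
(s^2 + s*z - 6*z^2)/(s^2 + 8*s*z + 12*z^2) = (s^2 + s*z - 6*z^2)/(s^2 + 8*s*z + 12*z^2)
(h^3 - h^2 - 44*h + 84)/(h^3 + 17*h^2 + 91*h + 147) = (h^2 - 8*h + 12)/(h^2 + 10*h + 21)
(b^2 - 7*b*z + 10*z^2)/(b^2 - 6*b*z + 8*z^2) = (-b + 5*z)/(-b + 4*z)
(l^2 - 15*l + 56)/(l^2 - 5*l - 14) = (l - 8)/(l + 2)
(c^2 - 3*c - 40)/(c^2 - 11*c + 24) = (c + 5)/(c - 3)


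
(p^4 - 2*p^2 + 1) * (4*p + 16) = 4*p^5 + 16*p^4 - 8*p^3 - 32*p^2 + 4*p + 16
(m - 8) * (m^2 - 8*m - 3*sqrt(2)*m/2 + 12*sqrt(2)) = m^3 - 16*m^2 - 3*sqrt(2)*m^2/2 + 24*sqrt(2)*m + 64*m - 96*sqrt(2)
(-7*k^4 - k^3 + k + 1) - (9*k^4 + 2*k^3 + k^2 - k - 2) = -16*k^4 - 3*k^3 - k^2 + 2*k + 3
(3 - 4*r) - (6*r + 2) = 1 - 10*r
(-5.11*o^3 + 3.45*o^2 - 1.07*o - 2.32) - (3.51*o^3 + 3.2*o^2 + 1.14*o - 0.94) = -8.62*o^3 + 0.25*o^2 - 2.21*o - 1.38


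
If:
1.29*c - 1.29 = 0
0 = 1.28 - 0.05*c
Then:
No Solution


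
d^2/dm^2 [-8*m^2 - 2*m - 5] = -16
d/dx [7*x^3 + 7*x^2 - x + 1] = 21*x^2 + 14*x - 1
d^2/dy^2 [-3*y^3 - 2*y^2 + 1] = -18*y - 4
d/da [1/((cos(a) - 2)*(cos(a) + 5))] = (2*cos(a) + 3)*sin(a)/((cos(a) - 2)^2*(cos(a) + 5)^2)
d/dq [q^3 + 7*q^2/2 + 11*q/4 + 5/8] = 3*q^2 + 7*q + 11/4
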